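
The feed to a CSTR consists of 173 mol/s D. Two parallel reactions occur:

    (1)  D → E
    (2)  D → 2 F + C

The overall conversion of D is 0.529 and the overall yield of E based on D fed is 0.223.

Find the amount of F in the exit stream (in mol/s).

Yield of E: 1ξ₁ / 173 = 0.223 → ξ₁ = 38.58 mol/s.
Conversion of D: 1ξ₁ + 1ξ₂ = 0.529 × 173 = 91.52 → ξ₂ = 52.94 mol/s.
Outlet amounts (n = n₀ + Σ ν·ξ):
  D: 173 − 1(38.58) − 1(52.94) = 81.48
  E: 0 + 1(38.58) = 38.58
  F: 0 + 2(52.94) = 105.9
  C: 0 + 1(52.94) = 52.94

106 mol/s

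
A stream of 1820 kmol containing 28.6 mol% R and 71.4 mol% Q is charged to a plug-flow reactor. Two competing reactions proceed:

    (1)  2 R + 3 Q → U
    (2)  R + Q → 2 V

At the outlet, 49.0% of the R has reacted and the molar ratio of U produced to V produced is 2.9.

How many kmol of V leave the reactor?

Conversion of R: R consumed = 0.49 × 520.5 = 255.1 kmol = 2ξ₁ + 1ξ₂.
Selectivity: 1ξ₁ / (2ξ₂) = 2.9 → ξ₁ = 5.8 ξ₂.
Substitute: (2·5.8 + 1) ξ₂ = 255.1 → ξ₂ = 20.24 kmol, ξ₁ = 117.4 kmol.
Outlet amounts (n = n₀ + Σ ν·ξ):
  R: 520.5 − 2(117.4) − 1(20.24) = 265.5
  Q: 1299 − 3(117.4) − 1(20.24) = 927
  U: 0 + 1(117.4) = 117.4
  V: 0 + 2(20.24) = 40.48

40.5 kmol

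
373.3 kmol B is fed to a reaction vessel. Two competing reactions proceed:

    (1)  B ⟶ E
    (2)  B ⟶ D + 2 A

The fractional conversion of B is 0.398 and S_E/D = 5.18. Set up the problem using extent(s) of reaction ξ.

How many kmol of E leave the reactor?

Conversion of B: B consumed = 0.398 × 373.3 = 148.6 kmol = 1ξ₁ + 1ξ₂.
Selectivity: 1ξ₁ / (1ξ₂) = 5.18 → ξ₁ = 5.18 ξ₂.
Substitute: (1·5.18 + 1) ξ₂ = 148.6 → ξ₂ = 24.04 kmol, ξ₁ = 124.5 kmol.
Outlet amounts (n = n₀ + Σ ν·ξ):
  B: 373.3 − 1(124.5) − 1(24.04) = 224.7
  E: 0 + 1(124.5) = 124.5
  D: 0 + 1(24.04) = 24.04
  A: 0 + 2(24.04) = 48.08

125 kmol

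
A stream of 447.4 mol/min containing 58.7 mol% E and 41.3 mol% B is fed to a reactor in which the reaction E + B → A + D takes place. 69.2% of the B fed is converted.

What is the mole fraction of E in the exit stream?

0.301

B reacted = 0.692 × 184.8 = 127.9 mol/min; ν_B = −1, so ξ = 127.9/1 = 127.9 mol/min.
Outlet amounts (n = n₀ + ν ξ):
  E: 262.6 − 1(127.9) = 134.8
  B: 184.8 − 1(127.9) = 56.91
  A: 0 + 1(127.9) = 127.9
  D: 0 + 1(127.9) = 127.9
Total out = 447.4 mol/min; y_E = 134.8 / 447.4 = 0.3012.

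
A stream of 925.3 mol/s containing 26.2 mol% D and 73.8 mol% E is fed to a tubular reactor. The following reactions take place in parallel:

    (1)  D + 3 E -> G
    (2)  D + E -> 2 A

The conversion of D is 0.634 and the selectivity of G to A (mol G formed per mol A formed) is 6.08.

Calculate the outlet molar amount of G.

142 mol/s

Conversion of D: D consumed = 0.634 × 242.4 = 153.7 mol/s = 1ξ₁ + 1ξ₂.
Selectivity: 1ξ₁ / (2ξ₂) = 6.08 → ξ₁ = 12.16 ξ₂.
Substitute: (1·12.16 + 1) ξ₂ = 153.7 → ξ₂ = 11.68 mol/s, ξ₁ = 142 mol/s.
Outlet amounts (n = n₀ + Σ ν·ξ):
  D: 242.4 − 1(142) − 1(11.68) = 88.73
  E: 682.9 − 3(142) − 1(11.68) = 245.1
  G: 0 + 1(142) = 142
  A: 0 + 2(11.68) = 23.36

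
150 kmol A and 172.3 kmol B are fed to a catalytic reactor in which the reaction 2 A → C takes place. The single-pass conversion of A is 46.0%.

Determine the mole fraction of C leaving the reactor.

A reacted = 0.46 × 150 = 69 kmol; ν_A = −2, so ξ = 69/2 = 34.5 kmol.
Outlet amounts (n = n₀ + ν ξ):
  A: 150 − 2(34.5) = 81
  C: 0 + 1(34.5) = 34.5
  B: 172.3 (inert)
Total out = 287.8 kmol; y_C = 34.5 / 287.8 = 0.1199.

0.12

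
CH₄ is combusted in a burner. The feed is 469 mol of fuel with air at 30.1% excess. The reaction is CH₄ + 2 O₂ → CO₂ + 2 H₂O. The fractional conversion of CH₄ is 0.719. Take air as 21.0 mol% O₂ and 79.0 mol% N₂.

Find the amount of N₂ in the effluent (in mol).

4590 mol

Stoichiometric O₂ = 2 × 469 = 938 mol; O₂ fed = 938 × 1.301 = 1220 mol.
N₂ fed = 1220 × 79/21 = 4591 mol.
Fuel reacted = 0.719 × 469 → ξ = 337.2 mol.
Outlet (n = n₀ + ν ξ):
  CH₄: 469 − 1(337.2) = 131.8
  O₂: 1220 − 2(337.2) = 545.9
  N₂: 4591 (inert)
  CO₂: 0 + 1(337.2) = 337.2
  H₂O: 0 + 2(337.2) = 674.4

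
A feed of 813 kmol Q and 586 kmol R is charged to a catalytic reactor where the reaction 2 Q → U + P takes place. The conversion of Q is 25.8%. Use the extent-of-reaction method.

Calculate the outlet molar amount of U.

105 kmol

Q reacted = 0.258 × 813 = 209.8 kmol; ν_Q = −2, so ξ = 209.8/2 = 104.9 kmol.
Outlet amounts (n = n₀ + ν ξ):
  Q: 813 − 2(104.9) = 603.2
  U: 0 + 1(104.9) = 104.9
  P: 0 + 1(104.9) = 104.9
  R: 586 (inert)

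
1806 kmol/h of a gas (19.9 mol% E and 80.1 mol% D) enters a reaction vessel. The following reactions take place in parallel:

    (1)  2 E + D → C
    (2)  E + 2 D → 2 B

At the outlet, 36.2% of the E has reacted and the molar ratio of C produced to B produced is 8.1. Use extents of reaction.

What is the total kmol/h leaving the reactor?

Conversion of E: E consumed = 0.362 × 359.4 = 130.1 kmol/h = 2ξ₁ + 1ξ₂.
Selectivity: 1ξ₁ / (2ξ₂) = 8.1 → ξ₁ = 16.2 ξ₂.
Substitute: (2·16.2 + 1) ξ₂ = 130.1 → ξ₂ = 3.895 kmol/h, ξ₁ = 63.1 kmol/h.
Outlet amounts (n = n₀ + Σ ν·ξ):
  E: 359.4 − 2(63.1) − 1(3.895) = 229.3
  D: 1447 − 1(63.1) − 2(3.895) = 1376
  C: 0 + 1(63.1) = 63.1
  B: 0 + 2(3.895) = 7.79
Total out = 229.3 + 1376 + 63.1 + 7.79 = 1676 kmol/h.

1680 kmol/h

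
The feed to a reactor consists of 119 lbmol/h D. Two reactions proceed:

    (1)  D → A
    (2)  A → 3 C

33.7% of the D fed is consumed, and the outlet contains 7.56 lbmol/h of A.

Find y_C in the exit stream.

0.53

Conversion of D: D consumed = 1ξ₁ = 0.337 × 119 → ξ₁ = 40.1 lbmol/h.
A balance: n_A = 0 + 1ξ₁ − 1ξ₂ = 7.56 → ξ₂ = (1·40.1 − 7.56)/1 = 32.54 lbmol/h.
Outlet amounts (n = n₀ + Σ ν·ξ):
  D: 119 − 1(40.1) = 78.9
  A: 0 + 1(40.1) − 1(32.54) = 7.56
  C: 0 + 3(32.54) = 97.63
Total out = 184.1 lbmol/h; y_C = 97.63 / 184.1 = 0.5303.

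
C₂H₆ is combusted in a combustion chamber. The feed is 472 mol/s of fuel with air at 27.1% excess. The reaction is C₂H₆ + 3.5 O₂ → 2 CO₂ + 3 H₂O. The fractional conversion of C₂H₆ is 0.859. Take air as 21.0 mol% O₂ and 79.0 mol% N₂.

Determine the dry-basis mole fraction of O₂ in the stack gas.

Stoichiometric O₂ = 3.5 × 472 = 1652 mol/s; O₂ fed = 1652 × 1.271 = 2100 mol/s.
N₂ fed = 2100 × 79/21 = 7899 mol/s.
Fuel reacted = 0.859 × 472 → ξ = 405.4 mol/s.
Outlet (n = n₀ + ν ξ):
  C₂H₆: 472 − 1(405.4) = 66.55
  O₂: 2100 − 3.5(405.4) = 680.6
  N₂: 7899 (inert)
  CO₂: 0 + 2(405.4) = 810.9
  H₂O: 0 + 3(405.4) = 1216
Dry total = 9457 mol/s; y_O₂ (dry) = 680.6 / 9457 = 0.07197.

0.072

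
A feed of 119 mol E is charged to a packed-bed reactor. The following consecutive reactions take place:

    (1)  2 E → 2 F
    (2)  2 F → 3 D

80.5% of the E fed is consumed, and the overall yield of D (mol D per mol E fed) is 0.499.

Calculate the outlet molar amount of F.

56.2 mol

Conversion of E: E consumed = 2ξ₁ = 0.805 × 119 → ξ₁ = 47.9 mol.
Yield of D: 3ξ₂ / 119 = 0.499 → ξ₂ = 19.79 mol.
Outlet amounts (n = n₀ + Σ ν·ξ):
  E: 119 − 2(47.9) = 23.2
  F: 0 + 2(47.9) − 2(19.79) = 56.21
  D: 0 + 3(19.79) = 59.38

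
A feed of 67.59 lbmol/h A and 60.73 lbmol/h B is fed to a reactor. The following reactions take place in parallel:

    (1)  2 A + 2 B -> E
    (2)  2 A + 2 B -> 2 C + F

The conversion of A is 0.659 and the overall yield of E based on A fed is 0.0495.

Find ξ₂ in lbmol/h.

ξ₂ = 18.9 lbmol/h

Yield of E: 1ξ₁ / 67.59 = 0.0495 → ξ₁ = 3.346 lbmol/h.
Conversion of A: 2ξ₁ + 2ξ₂ = 0.659 × 67.59 = 44.54 → ξ₂ = 18.93 lbmol/h.
Outlet amounts (n = n₀ + Σ ν·ξ):
  A: 67.59 − 2(3.346) − 2(18.93) = 23.05
  B: 60.73 − 2(3.346) − 2(18.93) = 16.19
  E: 0 + 1(3.346) = 3.346
  C: 0 + 2(18.93) = 37.85
  F: 0 + 1(18.93) = 18.93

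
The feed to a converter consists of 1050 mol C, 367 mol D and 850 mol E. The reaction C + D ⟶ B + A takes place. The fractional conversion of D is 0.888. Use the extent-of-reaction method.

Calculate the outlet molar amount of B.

326 mol

D reacted = 0.888 × 367 = 325.9 mol; ν_D = −1, so ξ = 325.9/1 = 325.9 mol.
Outlet amounts (n = n₀ + ν ξ):
  C: 1050 − 1(325.9) = 724.1
  D: 367 − 1(325.9) = 41.1
  B: 0 + 1(325.9) = 325.9
  A: 0 + 1(325.9) = 325.9
  E: 850 (inert)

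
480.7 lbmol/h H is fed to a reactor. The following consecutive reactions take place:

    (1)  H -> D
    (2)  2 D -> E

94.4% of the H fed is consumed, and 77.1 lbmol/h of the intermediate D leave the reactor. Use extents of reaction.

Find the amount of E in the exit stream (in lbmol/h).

Conversion of H: H consumed = 1ξ₁ = 0.944 × 480.7 → ξ₁ = 453.8 lbmol/h.
D balance: n_D = 0 + 1ξ₁ − 2ξ₂ = 77.1 → ξ₂ = (1·453.8 − 77.1)/2 = 188.3 lbmol/h.
Outlet amounts (n = n₀ + Σ ν·ξ):
  H: 480.7 − 1(453.8) = 26.92
  D: 0 + 1(453.8) − 2(188.3) = 77.1
  E: 0 + 1(188.3) = 188.3

188 lbmol/h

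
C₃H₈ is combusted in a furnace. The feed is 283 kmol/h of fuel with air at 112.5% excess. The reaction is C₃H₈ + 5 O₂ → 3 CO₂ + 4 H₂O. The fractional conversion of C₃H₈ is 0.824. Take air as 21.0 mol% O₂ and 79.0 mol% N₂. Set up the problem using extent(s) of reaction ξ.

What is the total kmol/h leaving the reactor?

Stoichiometric O₂ = 5 × 283 = 1415 kmol/h; O₂ fed = 1415 × 2.125 = 3007 kmol/h.
N₂ fed = 3007 × 79/21 = 11310 kmol/h.
Fuel reacted = 0.824 × 283 → ξ = 233.2 kmol/h.
Outlet (n = n₀ + ν ξ):
  C₃H₈: 283 − 1(233.2) = 49.81
  O₂: 3007 − 5(233.2) = 1841
  N₂: 11310 (inert)
  CO₂: 0 + 3(233.2) = 699.6
  H₂O: 0 + 4(233.2) = 932.8
Total out = 49.81 + 1841 + 11310 + 699.6 + 932.8 = 14830 kmol/h.

14800 kmol/h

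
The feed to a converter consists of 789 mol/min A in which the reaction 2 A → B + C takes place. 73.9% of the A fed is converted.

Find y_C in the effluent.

A reacted = 0.739 × 789 = 583.1 mol/min; ν_A = −2, so ξ = 583.1/2 = 291.5 mol/min.
Outlet amounts (n = n₀ + ν ξ):
  A: 789 − 2(291.5) = 205.9
  B: 0 + 1(291.5) = 291.5
  C: 0 + 1(291.5) = 291.5
Total out = 789 mol/min; y_C = 291.5 / 789 = 0.3695.

0.369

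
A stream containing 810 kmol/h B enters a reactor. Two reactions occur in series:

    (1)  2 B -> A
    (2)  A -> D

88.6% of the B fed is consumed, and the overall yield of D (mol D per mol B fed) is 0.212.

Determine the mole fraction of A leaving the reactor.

0.415

Conversion of B: B consumed = 2ξ₁ = 0.886 × 810 → ξ₁ = 358.8 kmol/h.
Yield of D: 1ξ₂ / 810 = 0.212 → ξ₂ = 171.7 kmol/h.
Outlet amounts (n = n₀ + Σ ν·ξ):
  B: 810 − 2(358.8) = 92.34
  A: 0 + 1(358.8) − 1(171.7) = 187.1
  D: 0 + 1(171.7) = 171.7
Total out = 451.2 kmol/h; y_A = 187.1 / 451.2 = 0.4147.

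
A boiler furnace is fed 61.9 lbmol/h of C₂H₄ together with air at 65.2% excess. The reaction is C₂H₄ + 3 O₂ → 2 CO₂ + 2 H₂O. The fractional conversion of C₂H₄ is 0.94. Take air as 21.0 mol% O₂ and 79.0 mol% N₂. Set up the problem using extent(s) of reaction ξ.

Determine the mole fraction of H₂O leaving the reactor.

Stoichiometric O₂ = 3 × 61.9 = 185.7 lbmol/h; O₂ fed = 185.7 × 1.652 = 306.8 lbmol/h.
N₂ fed = 306.8 × 79/21 = 1154 lbmol/h.
Fuel reacted = 0.94 × 61.9 → ξ = 58.19 lbmol/h.
Outlet (n = n₀ + ν ξ):
  C₂H₄: 61.9 − 1(58.19) = 3.714
  O₂: 306.8 − 3(58.19) = 132.2
  N₂: 1154 (inert)
  CO₂: 0 + 2(58.19) = 116.4
  H₂O: 0 + 2(58.19) = 116.4
Total out = 1523 lbmol/h; y_H₂O = 116.4 / 1523 = 0.07642.

0.0764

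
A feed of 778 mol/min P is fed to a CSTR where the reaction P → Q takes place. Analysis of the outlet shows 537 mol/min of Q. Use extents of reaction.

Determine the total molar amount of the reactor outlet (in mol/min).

778 mol/min

For Q: n = n₀ + 1ξ → 537 = 0 + 1ξ, giving ξ = 537 mol/min.
Outlet amounts (n = n₀ + ν ξ):
  P: 778 − 1(537) = 241
  Q: 0 + 1(537) = 537
Total out = 241 + 537 = 778 mol/min.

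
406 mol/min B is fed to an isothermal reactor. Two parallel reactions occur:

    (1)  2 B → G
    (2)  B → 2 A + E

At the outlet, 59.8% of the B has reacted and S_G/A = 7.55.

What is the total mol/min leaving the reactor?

304 mol/min

Conversion of B: B consumed = 0.598 × 406 = 242.8 mol/min = 2ξ₁ + 1ξ₂.
Selectivity: 1ξ₁ / (2ξ₂) = 7.55 → ξ₁ = 15.1 ξ₂.
Substitute: (2·15.1 + 1) ξ₂ = 242.8 → ξ₂ = 7.782 mol/min, ξ₁ = 117.5 mol/min.
Outlet amounts (n = n₀ + Σ ν·ξ):
  B: 406 − 2(117.5) − 1(7.782) = 163.2
  G: 0 + 1(117.5) = 117.5
  A: 0 + 2(7.782) = 15.56
  E: 0 + 1(7.782) = 7.782
Total out = 163.2 + 117.5 + 15.56 + 7.782 = 304.1 mol/min.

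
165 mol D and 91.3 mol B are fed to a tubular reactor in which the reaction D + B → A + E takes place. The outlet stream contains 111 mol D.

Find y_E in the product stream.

For D: n = n₀ − 1ξ → 111 = 165 − 1ξ, giving ξ = 54 mol.
Outlet amounts (n = n₀ + ν ξ):
  D: 165 − 1(54) = 111
  B: 91.3 − 1(54) = 37.3
  A: 0 + 1(54) = 54
  E: 0 + 1(54) = 54
Total out = 256.3 mol; y_E = 54 / 256.3 = 0.2107.

0.211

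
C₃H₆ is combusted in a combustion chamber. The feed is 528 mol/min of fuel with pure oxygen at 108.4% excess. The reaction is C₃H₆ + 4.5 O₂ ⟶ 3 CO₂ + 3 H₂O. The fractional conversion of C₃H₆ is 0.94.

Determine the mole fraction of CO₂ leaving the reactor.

Stoichiometric O₂ = 4.5 × 528 = 2376 mol/min; O₂ fed = 2376 × 2.084 = 4952 mol/min.
Fuel reacted = 0.94 × 528 → ξ = 496.3 mol/min.
Outlet (n = n₀ + ν ξ):
  C₃H₆: 528 − 1(496.3) = 31.68
  O₂: 4952 − 4.5(496.3) = 2718
  CO₂: 0 + 3(496.3) = 1489
  H₂O: 0 + 3(496.3) = 1489
Total out = 5728 mol/min; y_CO₂ = 1489 / 5728 = 0.26.

0.26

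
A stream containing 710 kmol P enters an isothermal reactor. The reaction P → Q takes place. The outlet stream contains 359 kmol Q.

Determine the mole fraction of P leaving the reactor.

0.494

For Q: n = n₀ + 1ξ → 359 = 0 + 1ξ, giving ξ = 359 kmol.
Outlet amounts (n = n₀ + ν ξ):
  P: 710 − 1(359) = 351
  Q: 0 + 1(359) = 359
Total out = 710 kmol; y_P = 351 / 710 = 0.4944.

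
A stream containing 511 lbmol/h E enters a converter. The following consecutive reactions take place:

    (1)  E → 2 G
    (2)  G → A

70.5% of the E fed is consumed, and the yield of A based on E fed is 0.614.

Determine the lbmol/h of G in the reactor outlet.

Conversion of E: E consumed = 1ξ₁ = 0.705 × 511 → ξ₁ = 360.3 lbmol/h.
Yield of A: 1ξ₂ / 511 = 0.614 → ξ₂ = 313.8 lbmol/h.
Outlet amounts (n = n₀ + Σ ν·ξ):
  E: 511 − 1(360.3) = 150.7
  G: 0 + 2(360.3) − 1(313.8) = 406.8
  A: 0 + 1(313.8) = 313.8

407 lbmol/h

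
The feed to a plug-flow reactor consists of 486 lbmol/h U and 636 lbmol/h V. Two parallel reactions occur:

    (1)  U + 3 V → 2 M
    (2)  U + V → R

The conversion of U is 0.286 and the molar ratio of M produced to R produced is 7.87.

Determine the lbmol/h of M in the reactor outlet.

Conversion of U: U consumed = 0.286 × 486 = 139 lbmol/h = 1ξ₁ + 1ξ₂.
Selectivity: 2ξ₁ / (1ξ₂) = 7.87 → ξ₁ = 3.935 ξ₂.
Substitute: (1·3.935 + 1) ξ₂ = 139 → ξ₂ = 28.17 lbmol/h, ξ₁ = 110.8 lbmol/h.
Outlet amounts (n = n₀ + Σ ν·ξ):
  U: 486 − 1(110.8) − 1(28.17) = 347
  V: 636 − 3(110.8) − 1(28.17) = 275.3
  M: 0 + 2(110.8) = 221.7
  R: 0 + 1(28.17) = 28.17

222 lbmol/h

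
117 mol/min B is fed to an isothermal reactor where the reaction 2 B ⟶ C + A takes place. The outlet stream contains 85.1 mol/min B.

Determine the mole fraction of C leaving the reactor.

For B: n = n₀ − 2ξ → 85.1 = 117 − 2ξ, giving ξ = 15.95 mol/min.
Outlet amounts (n = n₀ + ν ξ):
  B: 117 − 2(15.95) = 85.1
  C: 0 + 1(15.95) = 15.95
  A: 0 + 1(15.95) = 15.95
Total out = 117 mol/min; y_C = 15.95 / 117 = 0.1363.

0.136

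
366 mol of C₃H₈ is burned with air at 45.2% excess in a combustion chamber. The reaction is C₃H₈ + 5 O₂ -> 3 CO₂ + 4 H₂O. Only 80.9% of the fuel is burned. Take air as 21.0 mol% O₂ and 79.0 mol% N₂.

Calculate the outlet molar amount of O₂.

1180 mol

Stoichiometric O₂ = 5 × 366 = 1830 mol; O₂ fed = 1830 × 1.452 = 2657 mol.
N₂ fed = 2657 × 79/21 = 9996 mol.
Fuel reacted = 0.809 × 366 → ξ = 296.1 mol.
Outlet (n = n₀ + ν ξ):
  C₃H₈: 366 − 1(296.1) = 69.91
  O₂: 2657 − 5(296.1) = 1177
  N₂: 9996 (inert)
  CO₂: 0 + 3(296.1) = 888.3
  H₂O: 0 + 4(296.1) = 1184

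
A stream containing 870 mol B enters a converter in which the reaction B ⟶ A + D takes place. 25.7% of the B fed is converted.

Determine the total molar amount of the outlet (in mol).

1090 mol

B reacted = 0.257 × 870 = 223.6 mol; ν_B = −1, so ξ = 223.6/1 = 223.6 mol.
Outlet amounts (n = n₀ + ν ξ):
  B: 870 − 1(223.6) = 646.4
  A: 0 + 1(223.6) = 223.6
  D: 0 + 1(223.6) = 223.6
Total out = 646.4 + 223.6 + 223.6 = 1094 mol.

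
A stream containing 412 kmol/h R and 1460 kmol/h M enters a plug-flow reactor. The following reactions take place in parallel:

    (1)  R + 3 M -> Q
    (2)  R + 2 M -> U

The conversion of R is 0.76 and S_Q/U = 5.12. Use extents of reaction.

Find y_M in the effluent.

0.581

Conversion of R: R consumed = 0.76 × 412 = 313.1 kmol/h = 1ξ₁ + 1ξ₂.
Selectivity: 1ξ₁ / (1ξ₂) = 5.12 → ξ₁ = 5.12 ξ₂.
Substitute: (1·5.12 + 1) ξ₂ = 313.1 → ξ₂ = 51.16 kmol/h, ξ₁ = 262 kmol/h.
Outlet amounts (n = n₀ + Σ ν·ξ):
  R: 412 − 1(262) − 1(51.16) = 98.88
  M: 1460 − 3(262) − 2(51.16) = 571.8
  Q: 0 + 1(262) = 262
  U: 0 + 1(51.16) = 51.16
Total out = 983.8 kmol/h; y_M = 571.8 / 983.8 = 0.5812.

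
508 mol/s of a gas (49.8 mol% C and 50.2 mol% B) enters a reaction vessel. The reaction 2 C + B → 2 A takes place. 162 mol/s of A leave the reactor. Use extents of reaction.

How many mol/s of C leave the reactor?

For A: n = n₀ + 2ξ → 162 = 0 + 2ξ, giving ξ = 81 mol/s.
Outlet amounts (n = n₀ + ν ξ):
  C: 253 − 2(81) = 90.98
  B: 255 − 1(81) = 174
  A: 0 + 2(81) = 162

91 mol/s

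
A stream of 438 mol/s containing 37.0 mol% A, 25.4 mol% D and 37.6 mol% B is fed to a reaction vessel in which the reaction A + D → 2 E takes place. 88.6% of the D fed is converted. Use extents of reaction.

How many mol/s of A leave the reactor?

D reacted = 0.886 × 111.3 = 98.57 mol/s; ν_D = −1, so ξ = 98.57/1 = 98.57 mol/s.
Outlet amounts (n = n₀ + ν ξ):
  A: 162.1 − 1(98.57) = 63.49
  D: 111.3 − 1(98.57) = 12.68
  E: 0 + 2(98.57) = 197.1
  B: 164.7 (inert)

63.5 mol/s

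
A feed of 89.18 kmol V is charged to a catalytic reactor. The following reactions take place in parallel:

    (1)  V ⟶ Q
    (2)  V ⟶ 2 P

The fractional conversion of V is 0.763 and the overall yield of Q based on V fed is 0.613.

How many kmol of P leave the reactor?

26.8 kmol

Yield of Q: 1ξ₁ / 89.18 = 0.613 → ξ₁ = 54.67 kmol.
Conversion of V: 1ξ₁ + 1ξ₂ = 0.763 × 89.18 = 68.04 → ξ₂ = 13.38 kmol.
Outlet amounts (n = n₀ + Σ ν·ξ):
  V: 89.18 − 1(54.67) − 1(13.38) = 21.14
  Q: 0 + 1(54.67) = 54.67
  P: 0 + 2(13.38) = 26.75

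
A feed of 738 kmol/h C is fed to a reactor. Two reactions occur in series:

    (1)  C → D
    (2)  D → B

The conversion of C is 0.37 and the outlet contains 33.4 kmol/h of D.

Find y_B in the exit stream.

Conversion of C: C consumed = 1ξ₁ = 0.37 × 738 → ξ₁ = 273.1 kmol/h.
D balance: n_D = 0 + 1ξ₁ − 1ξ₂ = 33.4 → ξ₂ = (1·273.1 − 33.4)/1 = 239.7 kmol/h.
Outlet amounts (n = n₀ + Σ ν·ξ):
  C: 738 − 1(273.1) = 464.9
  D: 0 + 1(273.1) − 1(239.7) = 33.4
  B: 0 + 1(239.7) = 239.7
Total out = 738 kmol/h; y_B = 239.7 / 738 = 0.3247.

0.325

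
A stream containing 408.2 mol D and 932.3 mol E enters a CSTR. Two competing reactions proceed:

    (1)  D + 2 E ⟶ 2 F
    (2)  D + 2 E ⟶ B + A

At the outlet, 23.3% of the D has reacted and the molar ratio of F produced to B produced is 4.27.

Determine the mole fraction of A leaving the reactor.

0.0244

Conversion of D: D consumed = 0.233 × 408.2 = 95.11 mol = 1ξ₁ + 1ξ₂.
Selectivity: 2ξ₁ / (1ξ₂) = 4.27 → ξ₁ = 2.135 ξ₂.
Substitute: (1·2.135 + 1) ξ₂ = 95.11 → ξ₂ = 30.34 mol, ξ₁ = 64.77 mol.
Outlet amounts (n = n₀ + Σ ν·ξ):
  D: 408.2 − 1(64.77) − 1(30.34) = 313.1
  E: 932.3 − 2(64.77) − 2(30.34) = 742.1
  F: 0 + 2(64.77) = 129.5
  B: 0 + 1(30.34) = 30.34
  A: 0 + 1(30.34) = 30.34
Total out = 1245 mol; y_A = 30.34 / 1245 = 0.02436.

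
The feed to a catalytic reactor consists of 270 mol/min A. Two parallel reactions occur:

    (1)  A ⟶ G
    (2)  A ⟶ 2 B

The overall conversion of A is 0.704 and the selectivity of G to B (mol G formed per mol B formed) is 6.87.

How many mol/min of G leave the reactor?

177 mol/min

Conversion of A: A consumed = 0.704 × 270 = 190.1 mol/min = 1ξ₁ + 1ξ₂.
Selectivity: 1ξ₁ / (2ξ₂) = 6.87 → ξ₁ = 13.74 ξ₂.
Substitute: (1·13.74 + 1) ξ₂ = 190.1 → ξ₂ = 12.9 mol/min, ξ₁ = 177.2 mol/min.
Outlet amounts (n = n₀ + Σ ν·ξ):
  A: 270 − 1(177.2) − 1(12.9) = 79.92
  G: 0 + 1(177.2) = 177.2
  B: 0 + 2(12.9) = 25.79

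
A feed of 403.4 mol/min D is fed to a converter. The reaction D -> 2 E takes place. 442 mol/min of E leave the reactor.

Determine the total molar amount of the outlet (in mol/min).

For E: n = n₀ + 2ξ → 442 = 0 + 2ξ, giving ξ = 221 mol/min.
Outlet amounts (n = n₀ + ν ξ):
  D: 403.4 − 1(221) = 182.4
  E: 0 + 2(221) = 442
Total out = 182.4 + 442 = 624.4 mol/min.

624 mol/min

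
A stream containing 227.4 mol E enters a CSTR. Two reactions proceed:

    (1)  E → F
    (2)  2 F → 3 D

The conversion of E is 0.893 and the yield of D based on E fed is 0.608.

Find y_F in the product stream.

0.405

Conversion of E: E consumed = 1ξ₁ = 0.893 × 227.4 → ξ₁ = 203.1 mol.
Yield of D: 3ξ₂ / 227.4 = 0.608 → ξ₂ = 46.09 mol.
Outlet amounts (n = n₀ + Σ ν·ξ):
  E: 227.4 − 1(203.1) = 24.33
  F: 0 + 1(203.1) − 2(46.09) = 110.9
  D: 0 + 3(46.09) = 138.3
Total out = 273.5 mol; y_F = 110.9 / 273.5 = 0.4055.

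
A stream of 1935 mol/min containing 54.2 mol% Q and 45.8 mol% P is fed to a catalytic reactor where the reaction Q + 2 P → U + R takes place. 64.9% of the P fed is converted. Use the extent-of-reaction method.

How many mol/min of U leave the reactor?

P reacted = 0.649 × 886.2 = 575.2 mol/min; ν_P = −2, so ξ = 575.2/2 = 287.6 mol/min.
Outlet amounts (n = n₀ + ν ξ):
  Q: 1049 − 1(287.6) = 761.2
  P: 886.2 − 2(287.6) = 311.1
  U: 0 + 1(287.6) = 287.6
  R: 0 + 1(287.6) = 287.6

288 mol/min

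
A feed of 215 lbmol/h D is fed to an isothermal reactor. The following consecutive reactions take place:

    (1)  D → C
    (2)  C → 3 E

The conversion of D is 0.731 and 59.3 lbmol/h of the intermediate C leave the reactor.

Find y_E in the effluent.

Conversion of D: D consumed = 1ξ₁ = 0.731 × 215 → ξ₁ = 157.2 lbmol/h.
C balance: n_C = 0 + 1ξ₁ − 1ξ₂ = 59.3 → ξ₂ = (1·157.2 − 59.3)/1 = 97.86 lbmol/h.
Outlet amounts (n = n₀ + Σ ν·ξ):
  D: 215 − 1(157.2) = 57.84
  C: 0 + 1(157.2) − 1(97.86) = 59.3
  E: 0 + 3(97.86) = 293.6
Total out = 410.7 lbmol/h; y_E = 293.6 / 410.7 = 0.7148.

0.715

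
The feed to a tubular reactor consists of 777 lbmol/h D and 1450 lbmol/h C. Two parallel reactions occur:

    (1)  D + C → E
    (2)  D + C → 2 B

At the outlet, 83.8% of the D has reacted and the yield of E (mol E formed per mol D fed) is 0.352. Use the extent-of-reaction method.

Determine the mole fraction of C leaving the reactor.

0.409

Yield of E: 1ξ₁ / 777 = 0.352 → ξ₁ = 273.5 lbmol/h.
Conversion of D: 1ξ₁ + 1ξ₂ = 0.838 × 777 = 651.1 → ξ₂ = 377.6 lbmol/h.
Outlet amounts (n = n₀ + Σ ν·ξ):
  D: 777 − 1(273.5) − 1(377.6) = 125.9
  C: 1450 − 1(273.5) − 1(377.6) = 798.9
  E: 0 + 1(273.5) = 273.5
  B: 0 + 2(377.6) = 755.2
Total out = 1953 lbmol/h; y_C = 798.9 / 1953 = 0.4089.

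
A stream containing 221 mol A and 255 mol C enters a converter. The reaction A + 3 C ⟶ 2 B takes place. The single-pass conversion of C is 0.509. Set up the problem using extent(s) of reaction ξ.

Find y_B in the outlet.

C reacted = 0.509 × 255 = 129.8 mol; ν_C = −3, so ξ = 129.8/3 = 43.27 mol.
Outlet amounts (n = n₀ + ν ξ):
  A: 221 − 1(43.27) = 177.7
  C: 255 − 3(43.27) = 125.2
  B: 0 + 2(43.27) = 86.53
Total out = 389.5 mol; y_B = 86.53 / 389.5 = 0.2222.

0.222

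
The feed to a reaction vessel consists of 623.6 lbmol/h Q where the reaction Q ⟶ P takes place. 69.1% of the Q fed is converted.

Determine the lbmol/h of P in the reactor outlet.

431 lbmol/h

Q reacted = 0.691 × 623.6 = 430.9 lbmol/h; ν_Q = −1, so ξ = 430.9/1 = 430.9 lbmol/h.
Outlet amounts (n = n₀ + ν ξ):
  Q: 623.6 − 1(430.9) = 192.7
  P: 0 + 1(430.9) = 430.9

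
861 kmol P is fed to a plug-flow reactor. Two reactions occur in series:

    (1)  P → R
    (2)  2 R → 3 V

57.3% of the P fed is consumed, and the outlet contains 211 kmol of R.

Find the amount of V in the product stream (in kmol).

Conversion of P: P consumed = 1ξ₁ = 0.573 × 861 → ξ₁ = 493.4 kmol.
R balance: n_R = 0 + 1ξ₁ − 2ξ₂ = 211 → ξ₂ = (1·493.4 − 211)/2 = 141.2 kmol.
Outlet amounts (n = n₀ + Σ ν·ξ):
  P: 861 − 1(493.4) = 367.6
  R: 0 + 1(493.4) − 2(141.2) = 211
  V: 0 + 3(141.2) = 423.5

424 kmol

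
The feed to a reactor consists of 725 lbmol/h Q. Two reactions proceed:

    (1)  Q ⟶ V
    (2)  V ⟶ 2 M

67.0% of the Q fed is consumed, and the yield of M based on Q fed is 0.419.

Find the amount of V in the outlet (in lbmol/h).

334 lbmol/h

Conversion of Q: Q consumed = 1ξ₁ = 0.67 × 725 → ξ₁ = 485.8 lbmol/h.
Yield of M: 2ξ₂ / 725 = 0.419 → ξ₂ = 151.9 lbmol/h.
Outlet amounts (n = n₀ + Σ ν·ξ):
  Q: 725 − 1(485.8) = 239.2
  V: 0 + 1(485.8) − 1(151.9) = 333.9
  M: 0 + 2(151.9) = 303.8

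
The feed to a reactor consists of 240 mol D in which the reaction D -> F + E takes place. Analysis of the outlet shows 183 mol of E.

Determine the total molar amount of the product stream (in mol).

For E: n = n₀ + 1ξ → 183 = 0 + 1ξ, giving ξ = 183 mol.
Outlet amounts (n = n₀ + ν ξ):
  D: 240 − 1(183) = 57
  F: 0 + 1(183) = 183
  E: 0 + 1(183) = 183
Total out = 57 + 183 + 183 = 423 mol.

423 mol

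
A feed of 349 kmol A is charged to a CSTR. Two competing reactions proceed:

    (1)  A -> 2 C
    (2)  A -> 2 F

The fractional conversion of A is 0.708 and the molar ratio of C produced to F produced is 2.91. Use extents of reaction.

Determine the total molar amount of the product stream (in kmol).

596 kmol

Conversion of A: A consumed = 0.708 × 349 = 247.1 kmol = 1ξ₁ + 1ξ₂.
Selectivity: 2ξ₁ / (2ξ₂) = 2.91 → ξ₁ = 2.91 ξ₂.
Substitute: (1·2.91 + 1) ξ₂ = 247.1 → ξ₂ = 63.19 kmol, ξ₁ = 183.9 kmol.
Outlet amounts (n = n₀ + Σ ν·ξ):
  A: 349 − 1(183.9) − 1(63.19) = 101.9
  C: 0 + 2(183.9) = 367.8
  F: 0 + 2(63.19) = 126.4
Total out = 101.9 + 367.8 + 126.4 = 596.1 kmol.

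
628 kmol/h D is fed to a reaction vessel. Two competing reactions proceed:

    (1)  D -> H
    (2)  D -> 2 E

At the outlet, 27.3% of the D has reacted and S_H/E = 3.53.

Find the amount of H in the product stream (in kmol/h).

Conversion of D: D consumed = 0.273 × 628 = 171.4 kmol/h = 1ξ₁ + 1ξ₂.
Selectivity: 1ξ₁ / (2ξ₂) = 3.53 → ξ₁ = 7.06 ξ₂.
Substitute: (1·7.06 + 1) ξ₂ = 171.4 → ξ₂ = 21.27 kmol/h, ξ₁ = 150.2 kmol/h.
Outlet amounts (n = n₀ + Σ ν·ξ):
  D: 628 − 1(150.2) − 1(21.27) = 456.6
  H: 0 + 1(150.2) = 150.2
  E: 0 + 2(21.27) = 42.54

150 kmol/h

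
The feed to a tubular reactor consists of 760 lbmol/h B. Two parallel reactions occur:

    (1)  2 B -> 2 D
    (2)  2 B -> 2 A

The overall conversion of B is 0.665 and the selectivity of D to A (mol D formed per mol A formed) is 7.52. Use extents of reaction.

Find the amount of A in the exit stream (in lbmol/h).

59.3 lbmol/h

Conversion of B: B consumed = 0.665 × 760 = 505.4 lbmol/h = 2ξ₁ + 2ξ₂.
Selectivity: 2ξ₁ / (2ξ₂) = 7.52 → ξ₁ = 7.52 ξ₂.
Substitute: (2·7.52 + 2) ξ₂ = 505.4 → ξ₂ = 29.66 lbmol/h, ξ₁ = 223 lbmol/h.
Outlet amounts (n = n₀ + Σ ν·ξ):
  B: 760 − 2(223) − 2(29.66) = 254.6
  D: 0 + 2(223) = 446.1
  A: 0 + 2(29.66) = 59.32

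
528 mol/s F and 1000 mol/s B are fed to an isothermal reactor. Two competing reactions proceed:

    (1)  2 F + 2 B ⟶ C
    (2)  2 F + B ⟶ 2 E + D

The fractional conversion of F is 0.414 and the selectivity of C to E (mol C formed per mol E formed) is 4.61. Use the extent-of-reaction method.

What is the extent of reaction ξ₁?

ξ₁ = 98.6 mol/s

Conversion of F: F consumed = 0.414 × 528 = 218.6 mol/s = 2ξ₁ + 2ξ₂.
Selectivity: 1ξ₁ / (2ξ₂) = 4.61 → ξ₁ = 9.22 ξ₂.
Substitute: (2·9.22 + 2) ξ₂ = 218.6 → ξ₂ = 10.69 mol/s, ξ₁ = 98.6 mol/s.
Outlet amounts (n = n₀ + Σ ν·ξ):
  F: 528 − 2(98.6) − 2(10.69) = 309.4
  B: 1000 − 2(98.6) − 1(10.69) = 792.1
  C: 0 + 1(98.6) = 98.6
  E: 0 + 2(10.69) = 21.39
  D: 0 + 1(10.69) = 10.69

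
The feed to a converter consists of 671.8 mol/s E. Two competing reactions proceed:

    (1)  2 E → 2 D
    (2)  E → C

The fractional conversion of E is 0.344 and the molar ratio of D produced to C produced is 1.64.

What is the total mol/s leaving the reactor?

672 mol/s

Conversion of E: E consumed = 0.344 × 671.8 = 231.1 mol/s = 2ξ₁ + 1ξ₂.
Selectivity: 2ξ₁ / (1ξ₂) = 1.64 → ξ₁ = 0.82 ξ₂.
Substitute: (2·0.82 + 1) ξ₂ = 231.1 → ξ₂ = 87.54 mol/s, ξ₁ = 71.78 mol/s.
Outlet amounts (n = n₀ + Σ ν·ξ):
  E: 671.8 − 2(71.78) − 1(87.54) = 440.7
  D: 0 + 2(71.78) = 143.6
  C: 0 + 1(87.54) = 87.54
Total out = 440.7 + 143.6 + 87.54 = 671.8 mol/s.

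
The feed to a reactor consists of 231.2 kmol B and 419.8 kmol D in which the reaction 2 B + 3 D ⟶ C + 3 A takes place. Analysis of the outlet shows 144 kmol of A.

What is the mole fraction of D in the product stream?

0.457

For A: n = n₀ + 3ξ → 144 = 0 + 3ξ, giving ξ = 48 kmol.
Outlet amounts (n = n₀ + ν ξ):
  B: 231.2 − 2(48) = 135.2
  D: 419.8 − 3(48) = 275.8
  C: 0 + 1(48) = 48
  A: 0 + 3(48) = 144
Total out = 603 kmol; y_D = 275.8 / 603 = 0.4574.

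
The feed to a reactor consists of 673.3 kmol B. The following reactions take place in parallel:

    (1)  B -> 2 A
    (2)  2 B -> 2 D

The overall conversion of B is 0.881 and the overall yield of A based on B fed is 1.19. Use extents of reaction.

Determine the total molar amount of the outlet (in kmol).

Yield of A: 2ξ₁ / 673.3 = 1.19 → ξ₁ = 400.6 kmol.
Conversion of B: 1ξ₁ + 2ξ₂ = 0.881 × 673.3 = 593.2 → ξ₂ = 96.28 kmol.
Outlet amounts (n = n₀ + Σ ν·ξ):
  B: 673.3 − 1(400.6) − 2(96.28) = 80.12
  A: 0 + 2(400.6) = 801.2
  D: 0 + 2(96.28) = 192.6
Total out = 80.12 + 801.2 + 192.6 = 1074 kmol.

1070 kmol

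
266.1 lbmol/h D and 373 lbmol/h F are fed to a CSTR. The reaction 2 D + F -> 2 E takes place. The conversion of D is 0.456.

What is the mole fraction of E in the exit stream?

D reacted = 0.456 × 266.1 = 121.3 lbmol/h; ν_D = −2, so ξ = 121.3/2 = 60.67 lbmol/h.
Outlet amounts (n = n₀ + ν ξ):
  D: 266.1 − 2(60.67) = 144.8
  F: 373 − 1(60.67) = 312.3
  E: 0 + 2(60.67) = 121.3
Total out = 578.4 lbmol/h; y_E = 121.3 / 578.4 = 0.2098.

0.21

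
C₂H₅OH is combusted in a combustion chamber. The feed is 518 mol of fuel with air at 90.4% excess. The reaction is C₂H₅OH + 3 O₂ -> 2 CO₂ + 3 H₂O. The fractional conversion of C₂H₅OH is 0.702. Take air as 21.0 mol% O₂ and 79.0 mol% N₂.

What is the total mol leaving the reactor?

15000 mol

Stoichiometric O₂ = 3 × 518 = 1554 mol; O₂ fed = 1554 × 1.904 = 2959 mol.
N₂ fed = 2959 × 79/21 = 11130 mol.
Fuel reacted = 0.702 × 518 → ξ = 363.6 mol.
Outlet (n = n₀ + ν ξ):
  C₂H₅OH: 518 − 1(363.6) = 154.4
  O₂: 2959 − 3(363.6) = 1868
  N₂: 11130 (inert)
  CO₂: 0 + 2(363.6) = 727.3
  H₂O: 0 + 3(363.6) = 1091
Total out = 154.4 + 1868 + 11130 + 727.3 + 1091 = 14970 mol.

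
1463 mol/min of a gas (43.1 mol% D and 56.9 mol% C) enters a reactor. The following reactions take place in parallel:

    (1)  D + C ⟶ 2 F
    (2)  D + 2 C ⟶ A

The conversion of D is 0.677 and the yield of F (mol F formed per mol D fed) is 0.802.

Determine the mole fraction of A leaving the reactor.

0.156

Yield of F: 2ξ₁ / 630.6 = 0.802 → ξ₁ = 252.9 mol/min.
Conversion of D: 1ξ₁ + 1ξ₂ = 0.677 × 630.6 = 426.9 → ξ₂ = 174 mol/min.
Outlet amounts (n = n₀ + Σ ν·ξ):
  D: 630.6 − 1(252.9) − 1(174) = 203.7
  C: 832.4 − 1(252.9) − 2(174) = 231.5
  F: 0 + 2(252.9) = 505.7
  A: 0 + 1(174) = 174
Total out = 1115 mol/min; y_A = 174 / 1115 = 0.1561.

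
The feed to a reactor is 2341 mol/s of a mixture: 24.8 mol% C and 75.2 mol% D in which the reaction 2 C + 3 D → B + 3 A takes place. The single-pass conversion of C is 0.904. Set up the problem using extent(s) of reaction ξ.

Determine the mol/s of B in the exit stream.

262 mol/s

C reacted = 0.904 × 580.6 = 524.8 mol/s; ν_C = −2, so ξ = 524.8/2 = 262.4 mol/s.
Outlet amounts (n = n₀ + ν ξ):
  C: 580.6 − 2(262.4) = 55.73
  D: 1760 − 3(262.4) = 973.2
  B: 0 + 1(262.4) = 262.4
  A: 0 + 3(262.4) = 787.3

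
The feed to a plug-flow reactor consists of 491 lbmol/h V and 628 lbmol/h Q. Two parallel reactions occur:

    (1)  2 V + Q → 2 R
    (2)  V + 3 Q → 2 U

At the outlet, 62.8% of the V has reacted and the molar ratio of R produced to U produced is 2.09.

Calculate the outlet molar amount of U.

Conversion of V: V consumed = 0.628 × 491 = 308.3 lbmol/h = 2ξ₁ + 1ξ₂.
Selectivity: 2ξ₁ / (2ξ₂) = 2.09 → ξ₁ = 2.09 ξ₂.
Substitute: (2·2.09 + 1) ξ₂ = 308.3 → ξ₂ = 59.53 lbmol/h, ξ₁ = 124.4 lbmol/h.
Outlet amounts (n = n₀ + Σ ν·ξ):
  V: 491 − 2(124.4) − 1(59.53) = 182.7
  Q: 628 − 1(124.4) − 3(59.53) = 325
  R: 0 + 2(124.4) = 248.8
  U: 0 + 2(59.53) = 119.1

119 lbmol/h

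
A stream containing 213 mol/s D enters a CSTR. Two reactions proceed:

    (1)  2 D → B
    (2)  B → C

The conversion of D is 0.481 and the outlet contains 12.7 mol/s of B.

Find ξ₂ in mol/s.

ξ₂ = 38.5 mol/s

Conversion of D: D consumed = 2ξ₁ = 0.481 × 213 → ξ₁ = 51.23 mol/s.
B balance: n_B = 0 + 1ξ₁ − 1ξ₂ = 12.7 → ξ₂ = (1·51.23 − 12.7)/1 = 38.53 mol/s.
Outlet amounts (n = n₀ + Σ ν·ξ):
  D: 213 − 2(51.23) = 110.5
  B: 0 + 1(51.23) − 1(38.53) = 12.7
  C: 0 + 1(38.53) = 38.53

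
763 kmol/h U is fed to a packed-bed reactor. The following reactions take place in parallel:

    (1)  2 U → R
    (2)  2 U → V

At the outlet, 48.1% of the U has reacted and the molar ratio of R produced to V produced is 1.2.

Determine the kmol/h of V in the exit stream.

83.4 kmol/h

Conversion of U: U consumed = 0.481 × 763 = 367 kmol/h = 2ξ₁ + 2ξ₂.
Selectivity: 1ξ₁ / (1ξ₂) = 1.2 → ξ₁ = 1.2 ξ₂.
Substitute: (2·1.2 + 2) ξ₂ = 367 → ξ₂ = 83.41 kmol/h, ξ₁ = 100.1 kmol/h.
Outlet amounts (n = n₀ + Σ ν·ξ):
  U: 763 − 2(100.1) − 2(83.41) = 396
  R: 0 + 1(100.1) = 100.1
  V: 0 + 1(83.41) = 83.41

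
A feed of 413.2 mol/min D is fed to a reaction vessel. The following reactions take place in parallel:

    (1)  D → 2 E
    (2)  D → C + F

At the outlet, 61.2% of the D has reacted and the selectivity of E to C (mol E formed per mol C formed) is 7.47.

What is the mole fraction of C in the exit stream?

Conversion of D: D consumed = 0.612 × 413.2 = 252.9 mol/min = 1ξ₁ + 1ξ₂.
Selectivity: 2ξ₁ / (1ξ₂) = 7.47 → ξ₁ = 3.735 ξ₂.
Substitute: (1·3.735 + 1) ξ₂ = 252.9 → ξ₂ = 53.41 mol/min, ξ₁ = 199.5 mol/min.
Outlet amounts (n = n₀ + Σ ν·ξ):
  D: 413.2 − 1(199.5) − 1(53.41) = 160.3
  E: 0 + 2(199.5) = 398.9
  C: 0 + 1(53.41) = 53.41
  F: 0 + 1(53.41) = 53.41
Total out = 666.1 mol/min; y_C = 53.41 / 666.1 = 0.08018.

0.0802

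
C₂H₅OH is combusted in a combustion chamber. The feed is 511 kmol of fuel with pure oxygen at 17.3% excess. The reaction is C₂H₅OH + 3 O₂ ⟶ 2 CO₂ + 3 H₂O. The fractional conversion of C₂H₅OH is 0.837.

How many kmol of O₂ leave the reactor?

515 kmol

Stoichiometric O₂ = 3 × 511 = 1533 kmol; O₂ fed = 1533 × 1.173 = 1798 kmol.
Fuel reacted = 0.837 × 511 → ξ = 427.7 kmol.
Outlet (n = n₀ + ν ξ):
  C₂H₅OH: 511 − 1(427.7) = 83.29
  O₂: 1798 − 3(427.7) = 515.1
  CO₂: 0 + 2(427.7) = 855.4
  H₂O: 0 + 3(427.7) = 1283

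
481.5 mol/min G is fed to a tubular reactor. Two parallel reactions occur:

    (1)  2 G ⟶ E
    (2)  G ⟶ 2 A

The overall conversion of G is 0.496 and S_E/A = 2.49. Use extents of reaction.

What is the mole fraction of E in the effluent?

0.275

Conversion of G: G consumed = 0.496 × 481.5 = 238.8 mol/min = 2ξ₁ + 1ξ₂.
Selectivity: 1ξ₁ / (2ξ₂) = 2.49 → ξ₁ = 4.98 ξ₂.
Substitute: (2·4.98 + 1) ξ₂ = 238.8 → ξ₂ = 21.79 mol/min, ξ₁ = 108.5 mol/min.
Outlet amounts (n = n₀ + Σ ν·ξ):
  G: 481.5 − 2(108.5) − 1(21.79) = 242.7
  E: 0 + 1(108.5) = 108.5
  A: 0 + 2(21.79) = 43.58
Total out = 394.8 mol/min; y_E = 108.5 / 394.8 = 0.2749.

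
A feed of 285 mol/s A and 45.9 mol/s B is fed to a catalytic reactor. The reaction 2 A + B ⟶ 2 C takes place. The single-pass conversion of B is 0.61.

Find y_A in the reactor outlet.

B reacted = 0.61 × 45.9 = 28 mol/s; ν_B = −1, so ξ = 28/1 = 28 mol/s.
Outlet amounts (n = n₀ + ν ξ):
  A: 285 − 2(28) = 229
  B: 45.9 − 1(28) = 17.9
  C: 0 + 2(28) = 56
Total out = 302.9 mol/s; y_A = 229 / 302.9 = 0.756.

0.756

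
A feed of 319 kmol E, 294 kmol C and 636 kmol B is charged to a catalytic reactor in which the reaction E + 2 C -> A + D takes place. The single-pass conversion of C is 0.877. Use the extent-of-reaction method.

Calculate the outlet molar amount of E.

C reacted = 0.877 × 294 = 257.8 kmol; ν_C = −2, so ξ = 257.8/2 = 128.9 kmol.
Outlet amounts (n = n₀ + ν ξ):
  E: 319 − 1(128.9) = 190.1
  C: 294 − 2(128.9) = 36.16
  A: 0 + 1(128.9) = 128.9
  D: 0 + 1(128.9) = 128.9
  B: 636 (inert)

190 kmol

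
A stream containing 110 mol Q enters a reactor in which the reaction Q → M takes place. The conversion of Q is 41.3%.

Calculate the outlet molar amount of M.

Q reacted = 0.413 × 110 = 45.43 mol; ν_Q = −1, so ξ = 45.43/1 = 45.43 mol.
Outlet amounts (n = n₀ + ν ξ):
  Q: 110 − 1(45.43) = 64.57
  M: 0 + 1(45.43) = 45.43

45.4 mol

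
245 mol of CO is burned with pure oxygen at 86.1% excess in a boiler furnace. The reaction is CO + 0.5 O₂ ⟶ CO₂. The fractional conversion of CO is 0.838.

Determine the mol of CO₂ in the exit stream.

205 mol

Stoichiometric O₂ = 0.5 × 245 = 122.5 mol; O₂ fed = 122.5 × 1.861 = 228 mol.
Fuel reacted = 0.838 × 245 → ξ = 205.3 mol.
Outlet (n = n₀ + ν ξ):
  CO: 245 − 1(205.3) = 39.69
  O₂: 228 − 0.5(205.3) = 125.3
  CO₂: 0 + 1(205.3) = 205.3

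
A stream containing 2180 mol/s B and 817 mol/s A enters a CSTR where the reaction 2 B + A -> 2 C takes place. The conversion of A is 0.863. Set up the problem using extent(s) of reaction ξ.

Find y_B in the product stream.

0.336

A reacted = 0.863 × 817 = 705.1 mol/s; ν_A = −1, so ξ = 705.1/1 = 705.1 mol/s.
Outlet amounts (n = n₀ + ν ξ):
  B: 2180 − 2(705.1) = 769.9
  A: 817 − 1(705.1) = 111.9
  C: 0 + 2(705.1) = 1410
Total out = 2292 mol/s; y_B = 769.9 / 2292 = 0.3359.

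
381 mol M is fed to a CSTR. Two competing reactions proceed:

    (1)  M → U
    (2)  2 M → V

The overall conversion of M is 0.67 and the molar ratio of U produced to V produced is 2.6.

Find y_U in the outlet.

Conversion of M: M consumed = 0.67 × 381 = 255.3 mol = 1ξ₁ + 2ξ₂.
Selectivity: 1ξ₁ / (1ξ₂) = 2.6 → ξ₁ = 2.6 ξ₂.
Substitute: (1·2.6 + 2) ξ₂ = 255.3 → ξ₂ = 55.49 mol, ξ₁ = 144.3 mol.
Outlet amounts (n = n₀ + Σ ν·ξ):
  M: 381 − 1(144.3) − 2(55.49) = 125.7
  U: 0 + 1(144.3) = 144.3
  V: 0 + 1(55.49) = 55.49
Total out = 325.5 mol; y_U = 144.3 / 325.5 = 0.4433.

0.443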